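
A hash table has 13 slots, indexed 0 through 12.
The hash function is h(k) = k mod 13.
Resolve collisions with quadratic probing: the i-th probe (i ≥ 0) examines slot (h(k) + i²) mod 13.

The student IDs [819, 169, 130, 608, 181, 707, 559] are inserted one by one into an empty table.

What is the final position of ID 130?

Insert 819: h=0, slot 0 empty -> index 0.
Insert 169: h=0, slot 0 occupied -> index 1.
Insert 130: h=0, slots 0,1 occupied -> index 4.
Insert 608: h=10, slot 10 empty -> index 10.
Insert 181: h=12, slot 12 empty -> index 12.
Insert 707: h=5, slot 5 empty -> index 5.
Insert 559: h=0, slots 0,1,4 occupied -> index 9.
Table: [819, 169, ∅, ∅, 130, 707, ∅, ∅, ∅, 559, 608, ∅, 181]

4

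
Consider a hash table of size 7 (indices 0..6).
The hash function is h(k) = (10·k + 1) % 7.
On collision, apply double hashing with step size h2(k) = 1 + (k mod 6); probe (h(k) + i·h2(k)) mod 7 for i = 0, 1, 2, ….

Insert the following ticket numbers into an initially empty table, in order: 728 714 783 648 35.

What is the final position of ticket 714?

2

Insert 728: h=1, slot 1 empty => index 1.
Insert 714: h=1, h2=1, slot 1 occupied => index 2.
Insert 783: h=5, slot 5 empty => index 5.
Insert 648: h=6, slot 6 empty => index 6.
Insert 35: h=1, h2=6, slot 1 occupied => index 0.
Table: [35, 728, 714, -, -, 783, 648]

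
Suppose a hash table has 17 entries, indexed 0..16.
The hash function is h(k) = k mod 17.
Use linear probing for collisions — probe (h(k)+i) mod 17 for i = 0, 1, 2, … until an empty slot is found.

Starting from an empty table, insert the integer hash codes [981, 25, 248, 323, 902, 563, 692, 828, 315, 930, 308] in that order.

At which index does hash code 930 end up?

981 hashes to 12; slot 12 is free => place at 12.
25 hashes to 8; slot 8 is free => place at 8.
248 hashes to 10; slot 10 is free => place at 10.
323 hashes to 0; slot 0 is free => place at 0.
902 hashes to 1; slot 1 is free => place at 1.
563 hashes to 2; slot 2 is free => place at 2.
692 hashes to 12; 12 taken => place at 13.
828 hashes to 12; 12,13 taken => place at 14.
315 hashes to 9; slot 9 is free => place at 9.
930 hashes to 12; 12,13,14 taken => place at 15.
308 hashes to 2; 2 taken => place at 3.
Table: [323, 902, 563, 308, _, _, _, _, 25, 315, 248, _, 981, 692, 828, 930, _]

15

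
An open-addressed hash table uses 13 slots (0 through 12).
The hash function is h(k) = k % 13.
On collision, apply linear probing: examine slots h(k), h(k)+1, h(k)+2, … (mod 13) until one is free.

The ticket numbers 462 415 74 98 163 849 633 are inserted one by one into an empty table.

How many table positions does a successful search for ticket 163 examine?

4

462: h=7 => slot 7
415: h=12 => slot 12
74: h=9 => slot 9
98: h=7, probe 7,8 => slot 8
163: h=7, probe 7,8,9,10 => slot 10
849: h=4 => slot 4
633: h=9, probe 9,10,11 => slot 11
Table: [∅, ∅, ∅, ∅, 849, ∅, ∅, 462, 98, 74, 163, 633, 415]
Lookup 163: h=7, probe 7,8,9,10 → found at 10.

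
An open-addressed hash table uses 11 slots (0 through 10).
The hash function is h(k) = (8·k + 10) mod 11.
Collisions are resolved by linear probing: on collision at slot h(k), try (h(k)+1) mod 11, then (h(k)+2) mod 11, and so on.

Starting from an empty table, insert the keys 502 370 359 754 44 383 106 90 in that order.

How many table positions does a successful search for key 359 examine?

3

502 hashes to 0; slot 0 is free => place at 0.
370 hashes to 0; 0 taken => place at 1.
359 hashes to 0; 0,1 taken => place at 2.
754 hashes to 3; slot 3 is free => place at 3.
44 hashes to 10; slot 10 is free => place at 10.
383 hashes to 5; slot 5 is free => place at 5.
106 hashes to 0; 0,1,2,3 taken => place at 4.
90 hashes to 4; 4,5 taken => place at 6.
Table: [502, 370, 359, 754, 106, 383, 90, —, —, —, 44]
Lookup 359: h=0, probe 0,1,2 → found at 2.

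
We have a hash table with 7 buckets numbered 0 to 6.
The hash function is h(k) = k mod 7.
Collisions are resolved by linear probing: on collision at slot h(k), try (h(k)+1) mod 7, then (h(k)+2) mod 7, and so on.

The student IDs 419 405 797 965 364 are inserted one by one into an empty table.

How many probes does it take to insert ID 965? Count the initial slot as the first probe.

419: h=6 -> slot 6
405: h=6, probe 6,0 -> slot 0
797: h=6, probe 6,0,1 -> slot 1
965: h=6, probe 6,0,1,2 -> slot 2
364: h=0, probe 0,1,2,3 -> slot 3
Table: [405, 797, 965, 364, ., ., 419]

4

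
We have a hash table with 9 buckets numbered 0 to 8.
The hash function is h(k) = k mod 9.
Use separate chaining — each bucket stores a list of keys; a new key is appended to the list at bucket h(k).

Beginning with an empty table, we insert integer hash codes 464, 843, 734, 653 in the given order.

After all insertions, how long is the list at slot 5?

Insert 464: h=5, bucket 5 empty -> new chain.
Insert 843: h=6, bucket 6 empty -> new chain.
Insert 734: h=5, bucket 5 nonempty -> append to chain.
Insert 653: h=5, bucket 5 nonempty -> append to chain.
Final buckets:
0: ∅
1: ∅
2: ∅
3: ∅
4: ∅
5: 464 -> 734 -> 653
6: 843
7: ∅
8: ∅

3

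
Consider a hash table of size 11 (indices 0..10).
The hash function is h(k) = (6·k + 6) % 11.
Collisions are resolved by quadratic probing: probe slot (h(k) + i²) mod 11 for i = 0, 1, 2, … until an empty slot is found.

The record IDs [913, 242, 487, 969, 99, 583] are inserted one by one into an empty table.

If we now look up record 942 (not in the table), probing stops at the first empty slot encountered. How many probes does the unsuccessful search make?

2

Insert 913: h=6, slot 6 empty => index 6.
Insert 242: h=6, slot 6 occupied => index 7.
Insert 487: h=2, slot 2 empty => index 2.
Insert 969: h=1, slot 1 empty => index 1.
Insert 99: h=6, slots 6,7 occupied => index 10.
Insert 583: h=6, slots 6,7,10 occupied => index 4.
Table: [—, 969, 487, —, 583, —, 913, 242, —, —, 99]
Lookup 942: h=4, probe 4,5 → slot 5 empty, not found.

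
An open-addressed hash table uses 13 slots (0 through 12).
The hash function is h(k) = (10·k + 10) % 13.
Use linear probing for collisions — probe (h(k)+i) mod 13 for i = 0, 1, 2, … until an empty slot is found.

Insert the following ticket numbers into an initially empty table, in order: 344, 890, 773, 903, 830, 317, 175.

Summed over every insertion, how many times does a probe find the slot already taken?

Insert 344: h=5, slot 5 empty -> index 5.
Insert 890: h=5, slot 5 occupied -> index 6.
Insert 773: h=5, slots 5,6 occupied -> index 7.
Insert 903: h=5, slots 5,6,7 occupied -> index 8.
Insert 830: h=3, slot 3 empty -> index 3.
Insert 317: h=8, slot 8 occupied -> index 9.
Insert 175: h=5, slots 5,6,7,8,9 occupied -> index 10.
Table: [-, -, -, 830, -, 344, 890, 773, 903, 317, 175, -, -]

12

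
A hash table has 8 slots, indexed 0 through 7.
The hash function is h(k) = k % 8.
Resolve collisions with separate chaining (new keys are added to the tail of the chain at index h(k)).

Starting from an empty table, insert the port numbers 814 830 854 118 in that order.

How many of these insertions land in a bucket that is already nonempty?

3

Insert 814: h=6, bucket 6 empty -> new chain.
Insert 830: h=6, bucket 6 nonempty -> append to chain.
Insert 854: h=6, bucket 6 nonempty -> append to chain.
Insert 118: h=6, bucket 6 nonempty -> append to chain.
Final buckets:
0: -
1: -
2: -
3: -
4: -
5: -
6: 814 -> 830 -> 854 -> 118
7: -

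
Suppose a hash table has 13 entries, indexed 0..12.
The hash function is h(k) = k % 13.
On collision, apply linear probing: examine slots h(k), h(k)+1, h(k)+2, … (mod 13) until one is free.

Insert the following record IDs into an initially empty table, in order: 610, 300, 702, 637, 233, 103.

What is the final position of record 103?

4

Insert 610: h=12, slot 12 empty → index 12.
Insert 300: h=1, slot 1 empty → index 1.
Insert 702: h=0, slot 0 empty → index 0.
Insert 637: h=0, slots 0,1 occupied → index 2.
Insert 233: h=12, slots 12,0,1,2 occupied → index 3.
Insert 103: h=12, slots 12,0,1,2,3 occupied → index 4.
Table: [702, 300, 637, 233, 103, _, _, _, _, _, _, _, 610]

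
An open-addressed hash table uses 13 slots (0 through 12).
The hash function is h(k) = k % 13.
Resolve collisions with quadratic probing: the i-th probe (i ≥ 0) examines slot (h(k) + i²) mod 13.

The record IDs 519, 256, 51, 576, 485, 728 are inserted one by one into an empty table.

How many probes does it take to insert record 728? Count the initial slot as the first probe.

519: h=12 → slot 12
256: h=9 → slot 9
51: h=12, probe 12,0 → slot 0
576: h=4 → slot 4
485: h=4, probe 4,5 → slot 5
728: h=0, probe 0,1 → slot 1
Table: [51, 728, —, —, 576, 485, —, —, —, 256, —, —, 519]

2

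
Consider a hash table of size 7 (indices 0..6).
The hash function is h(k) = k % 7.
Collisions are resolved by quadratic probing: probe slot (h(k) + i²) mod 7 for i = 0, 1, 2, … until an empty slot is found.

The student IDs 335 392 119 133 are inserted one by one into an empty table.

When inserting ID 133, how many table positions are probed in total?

3

335: h=6 → slot 6
392: h=0 → slot 0
119: h=0, probe 0,1 → slot 1
133: h=0, probe 0,1,4 → slot 4
Table: [392, 119, —, —, 133, —, 335]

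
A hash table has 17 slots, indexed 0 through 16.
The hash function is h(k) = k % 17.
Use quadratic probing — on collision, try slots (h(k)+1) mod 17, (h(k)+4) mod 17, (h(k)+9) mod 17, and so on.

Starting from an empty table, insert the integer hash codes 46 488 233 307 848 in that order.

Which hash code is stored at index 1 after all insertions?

307

46 hashes to 12; slot 12 is free -> place at 12.
488 hashes to 12; 12 taken -> place at 13.
233 hashes to 12; 12,13 taken -> place at 16.
307 hashes to 1; slot 1 is free -> place at 1.
848 hashes to 15; slot 15 is free -> place at 15.
Table: [∅, 307, ∅, ∅, ∅, ∅, ∅, ∅, ∅, ∅, ∅, ∅, 46, 488, ∅, 848, 233]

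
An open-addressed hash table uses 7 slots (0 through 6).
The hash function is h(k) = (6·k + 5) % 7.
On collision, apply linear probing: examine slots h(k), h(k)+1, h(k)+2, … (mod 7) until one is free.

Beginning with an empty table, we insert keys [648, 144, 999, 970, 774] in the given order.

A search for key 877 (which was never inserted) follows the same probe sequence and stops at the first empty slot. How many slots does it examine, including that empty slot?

3

648 hashes to 1; slot 1 is free -> place at 1.
144 hashes to 1; 1 taken -> place at 2.
999 hashes to 0; slot 0 is free -> place at 0.
970 hashes to 1; 1,2 taken -> place at 3.
774 hashes to 1; 1,2,3 taken -> place at 4.
Table: [999, 648, 144, 970, 774, ∅, ∅]
Lookup 877: h=3, probe 3,4,5 → slot 5 empty, not found.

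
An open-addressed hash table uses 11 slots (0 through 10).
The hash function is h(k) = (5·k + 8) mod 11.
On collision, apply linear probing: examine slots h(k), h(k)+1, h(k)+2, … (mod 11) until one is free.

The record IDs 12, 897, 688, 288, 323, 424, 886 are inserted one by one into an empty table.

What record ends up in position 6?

688

Insert 12: h=2, slot 2 empty => index 2.
Insert 897: h=5, slot 5 empty => index 5.
Insert 688: h=5, slot 5 occupied => index 6.
Insert 288: h=7, slot 7 empty => index 7.
Insert 323: h=6, slots 6,7 occupied => index 8.
Insert 424: h=5, slots 5,6,7,8 occupied => index 9.
Insert 886: h=5, slots 5,6,7,8,9 occupied => index 10.
Table: [_, _, 12, _, _, 897, 688, 288, 323, 424, 886]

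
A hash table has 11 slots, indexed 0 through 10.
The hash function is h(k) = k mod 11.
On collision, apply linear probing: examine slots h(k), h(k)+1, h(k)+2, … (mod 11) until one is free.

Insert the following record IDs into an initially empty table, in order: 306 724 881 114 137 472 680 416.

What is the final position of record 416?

3

306 hashes to 9; slot 9 is free → place at 9.
724 hashes to 9; 9 taken → place at 10.
881 hashes to 1; slot 1 is free → place at 1.
114 hashes to 4; slot 4 is free → place at 4.
137 hashes to 5; slot 5 is free → place at 5.
472 hashes to 10; 10 taken → place at 0.
680 hashes to 9; 9,10,0,1 taken → place at 2.
416 hashes to 9; 9,10,0,1,2 taken → place at 3.
Table: [472, 881, 680, 416, 114, 137, ∅, ∅, ∅, 306, 724]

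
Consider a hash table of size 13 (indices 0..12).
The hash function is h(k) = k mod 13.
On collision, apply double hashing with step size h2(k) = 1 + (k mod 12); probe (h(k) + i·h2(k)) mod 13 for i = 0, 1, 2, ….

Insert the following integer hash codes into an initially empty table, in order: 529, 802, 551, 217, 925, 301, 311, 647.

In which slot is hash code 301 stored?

4

529: h=9 → slot 9
802: h=9, h2=11, probe 9,7 → slot 7
551: h=5 → slot 5
217: h=9, h2=2, probe 9,11 → slot 11
925: h=2 → slot 2
301: h=2, h2=2, probe 2,4 → slot 4
311: h=12 → slot 12
647: h=10 → slot 10
Table: [., ., 925, ., 301, 551, ., 802, ., 529, 647, 217, 311]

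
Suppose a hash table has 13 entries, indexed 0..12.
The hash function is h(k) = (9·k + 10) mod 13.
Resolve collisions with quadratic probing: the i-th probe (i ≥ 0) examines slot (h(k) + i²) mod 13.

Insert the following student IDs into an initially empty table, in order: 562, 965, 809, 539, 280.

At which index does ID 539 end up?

0

562 hashes to 11; slot 11 is free -> place at 11.
965 hashes to 11; 11 taken -> place at 12.
809 hashes to 11; 11,12 taken -> place at 2.
539 hashes to 12; 12 taken -> place at 0.
280 hashes to 8; slot 8 is free -> place at 8.
Table: [539, _, 809, _, _, _, _, _, 280, _, _, 562, 965]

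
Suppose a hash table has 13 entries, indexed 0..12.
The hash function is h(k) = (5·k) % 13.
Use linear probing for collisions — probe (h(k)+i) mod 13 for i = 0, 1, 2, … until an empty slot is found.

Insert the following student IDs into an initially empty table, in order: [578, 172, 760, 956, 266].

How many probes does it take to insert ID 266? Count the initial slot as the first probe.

578: h=4 -> slot 4
172: h=2 -> slot 2
760: h=4, probe 4,5 -> slot 5
956: h=9 -> slot 9
266: h=4, probe 4,5,6 -> slot 6
Table: [—, —, 172, —, 578, 760, 266, —, —, 956, —, —, —]

3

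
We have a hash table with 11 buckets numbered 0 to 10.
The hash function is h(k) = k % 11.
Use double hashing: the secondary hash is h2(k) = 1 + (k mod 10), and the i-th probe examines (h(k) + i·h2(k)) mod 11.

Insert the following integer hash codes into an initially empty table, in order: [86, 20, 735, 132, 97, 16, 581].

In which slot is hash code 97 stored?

86 hashes to 9; slot 9 is free -> place at 9.
20 hashes to 9, h2=1; 9 taken -> place at 10.
735 hashes to 9, h2=6; 9 taken -> place at 4.
132 hashes to 0; slot 0 is free -> place at 0.
97 hashes to 9, h2=8; 9 taken -> place at 6.
16 hashes to 5; slot 5 is free -> place at 5.
581 hashes to 9, h2=2; 9,0 taken -> place at 2.
Table: [132, ., 581, ., 735, 16, 97, ., ., 86, 20]

6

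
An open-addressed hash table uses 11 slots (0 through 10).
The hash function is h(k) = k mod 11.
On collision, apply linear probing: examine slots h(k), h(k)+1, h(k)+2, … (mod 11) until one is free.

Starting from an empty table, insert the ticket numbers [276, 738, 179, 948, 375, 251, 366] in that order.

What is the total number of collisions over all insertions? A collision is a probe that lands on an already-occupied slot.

10

Insert 276: h=1, slot 1 empty → index 1.
Insert 738: h=1, slot 1 occupied → index 2.
Insert 179: h=3, slot 3 empty → index 3.
Insert 948: h=2, slots 2,3 occupied → index 4.
Insert 375: h=1, slots 1,2,3,4 occupied → index 5.
Insert 251: h=9, slot 9 empty → index 9.
Insert 366: h=3, slots 3,4,5 occupied → index 6.
Table: [—, 276, 738, 179, 948, 375, 366, —, —, 251, —]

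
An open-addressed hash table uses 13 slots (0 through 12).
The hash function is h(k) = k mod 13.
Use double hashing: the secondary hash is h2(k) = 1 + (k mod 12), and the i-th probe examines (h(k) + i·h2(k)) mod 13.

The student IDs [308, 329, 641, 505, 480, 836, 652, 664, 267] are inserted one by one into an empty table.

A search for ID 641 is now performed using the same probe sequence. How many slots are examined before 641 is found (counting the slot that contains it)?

2

Insert 308: h=9, slot 9 empty → index 9.
Insert 329: h=4, slot 4 empty → index 4.
Insert 641: h=4, h2=6, slot 4 occupied → index 10.
Insert 505: h=11, slot 11 empty → index 11.
Insert 480: h=12, slot 12 empty → index 12.
Insert 836: h=4, h2=9, slot 4 occupied → index 0.
Insert 652: h=2, slot 2 empty → index 2.
Insert 664: h=1, slot 1 empty → index 1.
Insert 267: h=7, slot 7 empty → index 7.
Table: [836, 664, 652, ∅, 329, ∅, ∅, 267, ∅, 308, 641, 505, 480]
Lookup 641: h=4, h2=6, probe 4,10 → found at 10.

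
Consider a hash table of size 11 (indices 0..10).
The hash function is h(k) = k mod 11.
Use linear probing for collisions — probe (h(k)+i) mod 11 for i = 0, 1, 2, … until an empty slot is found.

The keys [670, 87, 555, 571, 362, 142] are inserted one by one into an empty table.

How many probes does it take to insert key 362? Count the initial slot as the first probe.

4

670 hashes to 10; slot 10 is free -> place at 10.
87 hashes to 10; 10 taken -> place at 0.
555 hashes to 5; slot 5 is free -> place at 5.
571 hashes to 10; 10,0 taken -> place at 1.
362 hashes to 10; 10,0,1 taken -> place at 2.
142 hashes to 10; 10,0,1,2 taken -> place at 3.
Table: [87, 571, 362, 142, ., 555, ., ., ., ., 670]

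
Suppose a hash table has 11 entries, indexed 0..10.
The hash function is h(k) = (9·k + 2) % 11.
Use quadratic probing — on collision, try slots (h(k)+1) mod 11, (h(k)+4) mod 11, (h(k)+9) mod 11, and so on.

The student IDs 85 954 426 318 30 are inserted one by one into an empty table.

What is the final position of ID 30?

6

85: h=8 -> slot 8
954: h=8, probe 8,9 -> slot 9
426: h=8, probe 8,9,1 -> slot 1
318: h=4 -> slot 4
30: h=8, probe 8,9,1,6 -> slot 6
Table: [—, 426, —, —, 318, —, 30, —, 85, 954, —]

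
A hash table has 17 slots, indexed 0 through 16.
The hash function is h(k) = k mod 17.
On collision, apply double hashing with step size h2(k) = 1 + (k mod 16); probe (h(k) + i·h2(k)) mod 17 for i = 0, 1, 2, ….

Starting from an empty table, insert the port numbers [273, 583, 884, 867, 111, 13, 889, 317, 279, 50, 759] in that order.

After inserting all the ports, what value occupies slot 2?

759

273: h=1 -> slot 1
583: h=5 -> slot 5
884: h=0 -> slot 0
867: h=0, h2=4, probe 0,4 -> slot 4
111: h=9 -> slot 9
13: h=13 -> slot 13
889: h=5, h2=10, probe 5,15 -> slot 15
317: h=11 -> slot 11
279: h=7 -> slot 7
50: h=16 -> slot 16
759: h=11, h2=8, probe 11,2 -> slot 2
Table: [884, 273, 759, _, 867, 583, _, 279, _, 111, _, 317, _, 13, _, 889, 50]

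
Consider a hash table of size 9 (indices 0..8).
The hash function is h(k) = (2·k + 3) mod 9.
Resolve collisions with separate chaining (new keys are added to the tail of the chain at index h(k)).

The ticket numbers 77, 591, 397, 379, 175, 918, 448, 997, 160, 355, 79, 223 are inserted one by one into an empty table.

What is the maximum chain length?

77 → bucket 4
591 → bucket 6
397 → bucket 5
379 → bucket 5 (collision)
175 → bucket 2
918 → bucket 3
448 → bucket 8
997 → bucket 8 (collision)
160 → bucket 8 (collision)
355 → bucket 2 (collision)
79 → bucket 8 (collision)
223 → bucket 8 (collision)
Final buckets:
0: _
1: _
2: 175 -> 355
3: 918
4: 77
5: 397 -> 379
6: 591
7: _
8: 448 -> 997 -> 160 -> 79 -> 223

5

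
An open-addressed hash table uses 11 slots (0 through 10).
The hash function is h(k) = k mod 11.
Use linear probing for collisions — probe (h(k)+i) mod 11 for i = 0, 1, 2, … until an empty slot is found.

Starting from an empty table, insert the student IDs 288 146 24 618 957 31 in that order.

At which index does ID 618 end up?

288 hashes to 2; slot 2 is free => place at 2.
146 hashes to 3; slot 3 is free => place at 3.
24 hashes to 2; 2,3 taken => place at 4.
618 hashes to 2; 2,3,4 taken => place at 5.
957 hashes to 0; slot 0 is free => place at 0.
31 hashes to 9; slot 9 is free => place at 9.
Table: [957, ., 288, 146, 24, 618, ., ., ., 31, .]

5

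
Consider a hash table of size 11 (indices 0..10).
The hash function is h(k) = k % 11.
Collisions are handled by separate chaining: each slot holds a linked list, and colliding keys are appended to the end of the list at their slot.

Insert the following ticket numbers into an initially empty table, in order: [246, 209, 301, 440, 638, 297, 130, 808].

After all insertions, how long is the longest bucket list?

Insert 246: h=4, bucket 4 empty -> new chain.
Insert 209: h=0, bucket 0 empty -> new chain.
Insert 301: h=4, bucket 4 nonempty -> append to chain.
Insert 440: h=0, bucket 0 nonempty -> append to chain.
Insert 638: h=0, bucket 0 nonempty -> append to chain.
Insert 297: h=0, bucket 0 nonempty -> append to chain.
Insert 130: h=9, bucket 9 empty -> new chain.
Insert 808: h=5, bucket 5 empty -> new chain.
Final buckets:
0: 209 -> 440 -> 638 -> 297
1: .
2: .
3: .
4: 246 -> 301
5: 808
6: .
7: .
8: .
9: 130
10: .

4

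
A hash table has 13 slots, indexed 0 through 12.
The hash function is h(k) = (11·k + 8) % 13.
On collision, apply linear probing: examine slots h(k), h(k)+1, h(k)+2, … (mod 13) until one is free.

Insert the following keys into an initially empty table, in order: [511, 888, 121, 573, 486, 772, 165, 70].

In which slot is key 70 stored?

4

511: h=0 → slot 0
888: h=0, probe 0,1 → slot 1
121: h=0, probe 0,1,2 → slot 2
573: h=6 → slot 6
486: h=11 → slot 11
772: h=11, probe 11,12 → slot 12
165: h=3 → slot 3
70: h=11, probe 11,12,0,1,2,3,4 → slot 4
Table: [511, 888, 121, 165, 70, -, 573, -, -, -, -, 486, 772]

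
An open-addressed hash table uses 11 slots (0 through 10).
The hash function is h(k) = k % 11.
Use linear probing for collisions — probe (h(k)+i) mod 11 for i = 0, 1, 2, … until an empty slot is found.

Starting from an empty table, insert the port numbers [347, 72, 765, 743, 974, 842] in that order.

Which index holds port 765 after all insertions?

347 hashes to 6; slot 6 is free => place at 6.
72 hashes to 6; 6 taken => place at 7.
765 hashes to 6; 6,7 taken => place at 8.
743 hashes to 6; 6,7,8 taken => place at 9.
974 hashes to 6; 6,7,8,9 taken => place at 10.
842 hashes to 6; 6,7,8,9,10 taken => place at 0.
Table: [842, ∅, ∅, ∅, ∅, ∅, 347, 72, 765, 743, 974]

8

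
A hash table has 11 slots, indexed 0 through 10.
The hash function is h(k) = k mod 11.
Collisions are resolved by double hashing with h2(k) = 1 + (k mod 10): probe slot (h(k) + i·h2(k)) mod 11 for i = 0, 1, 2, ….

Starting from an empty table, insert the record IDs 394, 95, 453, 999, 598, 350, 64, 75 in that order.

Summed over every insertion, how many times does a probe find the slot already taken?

Insert 394: h=9, slot 9 empty -> index 9.
Insert 95: h=7, slot 7 empty -> index 7.
Insert 453: h=2, slot 2 empty -> index 2.
Insert 999: h=9, h2=10, slot 9 occupied -> index 8.
Insert 598: h=4, slot 4 empty -> index 4.
Insert 350: h=9, h2=1, slot 9 occupied -> index 10.
Insert 64: h=9, h2=5, slot 9 occupied -> index 3.
Insert 75: h=9, h2=6, slots 9,4,10 occupied -> index 5.
Table: [∅, ∅, 453, 64, 598, 75, ∅, 95, 999, 394, 350]

6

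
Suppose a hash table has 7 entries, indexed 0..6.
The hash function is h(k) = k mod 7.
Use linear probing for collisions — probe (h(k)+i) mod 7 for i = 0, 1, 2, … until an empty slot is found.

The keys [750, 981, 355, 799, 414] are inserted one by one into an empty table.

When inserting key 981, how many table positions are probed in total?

2

750 hashes to 1; slot 1 is free -> place at 1.
981 hashes to 1; 1 taken -> place at 2.
355 hashes to 5; slot 5 is free -> place at 5.
799 hashes to 1; 1,2 taken -> place at 3.
414 hashes to 1; 1,2,3 taken -> place at 4.
Table: [., 750, 981, 799, 414, 355, .]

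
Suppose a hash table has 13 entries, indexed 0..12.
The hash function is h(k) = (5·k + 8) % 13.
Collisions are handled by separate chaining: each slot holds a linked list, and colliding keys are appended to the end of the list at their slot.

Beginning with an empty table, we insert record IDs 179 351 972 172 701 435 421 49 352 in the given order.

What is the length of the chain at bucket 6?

179 -> bucket 6
351 -> bucket 8
972 -> bucket 6 (collision)
172 -> bucket 10
701 -> bucket 3
435 -> bucket 12
421 -> bucket 7
49 -> bucket 6 (collision)
352 -> bucket 0
Final buckets:
0: 352
1: —
2: —
3: 701
4: —
5: —
6: 179 -> 972 -> 49
7: 421
8: 351
9: —
10: 172
11: —
12: 435

3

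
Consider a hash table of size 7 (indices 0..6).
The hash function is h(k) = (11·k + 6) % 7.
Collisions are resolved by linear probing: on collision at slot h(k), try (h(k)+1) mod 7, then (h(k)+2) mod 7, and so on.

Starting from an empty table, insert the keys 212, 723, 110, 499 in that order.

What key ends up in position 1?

212: h=0 => slot 0
723: h=0, probe 0,1 => slot 1
110: h=5 => slot 5
499: h=0, probe 0,1,2 => slot 2
Table: [212, 723, 499, —, —, 110, —]

723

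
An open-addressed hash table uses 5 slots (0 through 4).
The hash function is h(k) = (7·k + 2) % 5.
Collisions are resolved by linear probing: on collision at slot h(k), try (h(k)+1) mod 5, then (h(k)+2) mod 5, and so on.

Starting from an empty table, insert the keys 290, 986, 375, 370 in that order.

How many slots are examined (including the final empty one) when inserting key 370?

4

290 hashes to 2; slot 2 is free => place at 2.
986 hashes to 4; slot 4 is free => place at 4.
375 hashes to 2; 2 taken => place at 3.
370 hashes to 2; 2,3,4 taken => place at 0.
Table: [370, _, 290, 375, 986]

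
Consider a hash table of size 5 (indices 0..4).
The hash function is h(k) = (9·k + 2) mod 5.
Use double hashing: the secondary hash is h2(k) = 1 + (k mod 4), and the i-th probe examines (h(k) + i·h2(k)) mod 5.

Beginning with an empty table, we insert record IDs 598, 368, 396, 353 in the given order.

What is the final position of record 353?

3

Insert 598: h=4, slot 4 empty => index 4.
Insert 368: h=4, h2=1, slot 4 occupied => index 0.
Insert 396: h=1, slot 1 empty => index 1.
Insert 353: h=4, h2=2, slots 4,1 occupied => index 3.
Table: [368, 396, ∅, 353, 598]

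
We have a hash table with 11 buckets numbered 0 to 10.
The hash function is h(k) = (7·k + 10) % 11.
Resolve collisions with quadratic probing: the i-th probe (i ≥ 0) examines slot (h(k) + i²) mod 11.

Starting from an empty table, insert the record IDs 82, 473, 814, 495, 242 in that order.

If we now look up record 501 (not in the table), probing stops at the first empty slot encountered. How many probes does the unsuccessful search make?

2

82 hashes to 1; slot 1 is free -> place at 1.
473 hashes to 10; slot 10 is free -> place at 10.
814 hashes to 10; 10 taken -> place at 0.
495 hashes to 10; 10,0 taken -> place at 3.
242 hashes to 10; 10,0,3 taken -> place at 8.
Table: [814, 82, ., 495, ., ., ., ., 242, ., 473]
Lookup 501: h=8, probe 8,9 → slot 9 empty, not found.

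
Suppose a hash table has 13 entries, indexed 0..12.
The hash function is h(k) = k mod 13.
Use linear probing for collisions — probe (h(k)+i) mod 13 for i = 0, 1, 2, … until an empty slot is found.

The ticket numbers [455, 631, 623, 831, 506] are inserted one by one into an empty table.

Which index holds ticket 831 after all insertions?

455: h=0 => slot 0
631: h=7 => slot 7
623: h=12 => slot 12
831: h=12, probe 12,0,1 => slot 1
506: h=12, probe 12,0,1,2 => slot 2
Table: [455, 831, 506, ., ., ., ., 631, ., ., ., ., 623]

1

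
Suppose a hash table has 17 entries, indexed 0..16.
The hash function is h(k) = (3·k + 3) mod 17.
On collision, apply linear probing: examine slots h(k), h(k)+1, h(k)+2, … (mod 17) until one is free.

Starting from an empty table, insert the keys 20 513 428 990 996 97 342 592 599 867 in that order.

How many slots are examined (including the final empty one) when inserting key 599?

3

20: h=12 => slot 12
513: h=12, probe 12,13 => slot 13
428: h=12, probe 12,13,14 => slot 14
990: h=15 => slot 15
996: h=16 => slot 16
97: h=5 => slot 5
342: h=9 => slot 9
592: h=11 => slot 11
599: h=15, probe 15,16,0 => slot 0
867: h=3 => slot 3
Table: [599, ∅, ∅, 867, ∅, 97, ∅, ∅, ∅, 342, ∅, 592, 20, 513, 428, 990, 996]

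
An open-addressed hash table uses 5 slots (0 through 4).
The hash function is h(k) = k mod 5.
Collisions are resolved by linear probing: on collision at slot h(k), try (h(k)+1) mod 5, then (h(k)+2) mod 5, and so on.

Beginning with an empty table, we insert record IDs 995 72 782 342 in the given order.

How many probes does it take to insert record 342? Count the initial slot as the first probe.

995 hashes to 0; slot 0 is free => place at 0.
72 hashes to 2; slot 2 is free => place at 2.
782 hashes to 2; 2 taken => place at 3.
342 hashes to 2; 2,3 taken => place at 4.
Table: [995, ∅, 72, 782, 342]

3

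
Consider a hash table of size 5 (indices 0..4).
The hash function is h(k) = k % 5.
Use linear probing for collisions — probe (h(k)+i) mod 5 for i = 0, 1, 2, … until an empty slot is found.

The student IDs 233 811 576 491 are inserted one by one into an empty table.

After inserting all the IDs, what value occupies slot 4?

Insert 233: h=3, slot 3 empty => index 3.
Insert 811: h=1, slot 1 empty => index 1.
Insert 576: h=1, slot 1 occupied => index 2.
Insert 491: h=1, slots 1,2,3 occupied => index 4.
Table: [∅, 811, 576, 233, 491]

491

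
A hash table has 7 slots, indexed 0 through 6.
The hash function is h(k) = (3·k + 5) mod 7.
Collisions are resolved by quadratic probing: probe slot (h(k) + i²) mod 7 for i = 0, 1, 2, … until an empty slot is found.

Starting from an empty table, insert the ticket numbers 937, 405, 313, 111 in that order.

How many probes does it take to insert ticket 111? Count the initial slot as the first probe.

4

937 hashes to 2; slot 2 is free → place at 2.
405 hashes to 2; 2 taken → place at 3.
313 hashes to 6; slot 6 is free → place at 6.
111 hashes to 2; 2,3,6 taken → place at 4.
Table: [., ., 937, 405, 111, ., 313]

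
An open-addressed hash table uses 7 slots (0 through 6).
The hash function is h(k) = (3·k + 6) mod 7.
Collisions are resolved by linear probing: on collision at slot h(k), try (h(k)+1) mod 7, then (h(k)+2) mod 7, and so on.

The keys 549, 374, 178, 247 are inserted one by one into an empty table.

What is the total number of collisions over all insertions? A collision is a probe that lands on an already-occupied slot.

549: h=1 => slot 1
374: h=1, probe 1,2 => slot 2
178: h=1, probe 1,2,3 => slot 3
247: h=5 => slot 5
Table: [-, 549, 374, 178, -, 247, -]

3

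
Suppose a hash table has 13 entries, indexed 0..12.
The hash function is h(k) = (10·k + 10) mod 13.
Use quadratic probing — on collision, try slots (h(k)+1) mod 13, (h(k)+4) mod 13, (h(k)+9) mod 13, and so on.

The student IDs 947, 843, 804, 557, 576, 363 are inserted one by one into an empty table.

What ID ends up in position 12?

947: h=3 => slot 3
843: h=3, probe 3,4 => slot 4
804: h=3, probe 3,4,7 => slot 7
557: h=3, probe 3,4,7,12 => slot 12
576: h=11 => slot 11
363: h=0 => slot 0
Table: [363, -, -, 947, 843, -, -, 804, -, -, -, 576, 557]

557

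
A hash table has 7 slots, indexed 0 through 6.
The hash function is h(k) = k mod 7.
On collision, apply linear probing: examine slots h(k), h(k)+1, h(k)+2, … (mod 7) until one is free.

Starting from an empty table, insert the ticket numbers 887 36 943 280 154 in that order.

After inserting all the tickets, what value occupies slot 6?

943

Insert 887: h=5, slot 5 empty -> index 5.
Insert 36: h=1, slot 1 empty -> index 1.
Insert 943: h=5, slot 5 occupied -> index 6.
Insert 280: h=0, slot 0 empty -> index 0.
Insert 154: h=0, slots 0,1 occupied -> index 2.
Table: [280, 36, 154, —, —, 887, 943]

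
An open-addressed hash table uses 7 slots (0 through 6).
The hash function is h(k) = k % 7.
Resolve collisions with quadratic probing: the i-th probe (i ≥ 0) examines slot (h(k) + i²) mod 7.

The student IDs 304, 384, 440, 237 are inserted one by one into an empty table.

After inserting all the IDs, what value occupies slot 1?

Insert 304: h=3, slot 3 empty => index 3.
Insert 384: h=6, slot 6 empty => index 6.
Insert 440: h=6, slot 6 occupied => index 0.
Insert 237: h=6, slots 6,0,3 occupied => index 1.
Table: [440, 237, -, 304, -, -, 384]

237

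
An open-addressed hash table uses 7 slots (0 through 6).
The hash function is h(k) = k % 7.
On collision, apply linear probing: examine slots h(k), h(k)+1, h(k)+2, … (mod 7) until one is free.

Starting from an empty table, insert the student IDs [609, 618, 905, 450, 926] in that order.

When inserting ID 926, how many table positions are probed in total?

4

Insert 609: h=0, slot 0 empty => index 0.
Insert 618: h=2, slot 2 empty => index 2.
Insert 905: h=2, slot 2 occupied => index 3.
Insert 450: h=2, slots 2,3 occupied => index 4.
Insert 926: h=2, slots 2,3,4 occupied => index 5.
Table: [609, ., 618, 905, 450, 926, .]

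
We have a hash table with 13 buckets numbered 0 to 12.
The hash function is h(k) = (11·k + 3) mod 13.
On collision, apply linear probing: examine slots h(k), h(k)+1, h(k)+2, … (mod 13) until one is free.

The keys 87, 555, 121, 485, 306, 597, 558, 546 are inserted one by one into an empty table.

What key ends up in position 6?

558

Insert 87: h=11, slot 11 empty → index 11.
Insert 555: h=11, slot 11 occupied → index 12.
Insert 121: h=8, slot 8 empty → index 8.
Insert 485: h=8, slot 8 occupied → index 9.
Insert 306: h=2, slot 2 empty → index 2.
Insert 597: h=5, slot 5 empty → index 5.
Insert 558: h=5, slot 5 occupied → index 6.
Insert 546: h=3, slot 3 empty → index 3.
Table: [—, —, 306, 546, —, 597, 558, —, 121, 485, —, 87, 555]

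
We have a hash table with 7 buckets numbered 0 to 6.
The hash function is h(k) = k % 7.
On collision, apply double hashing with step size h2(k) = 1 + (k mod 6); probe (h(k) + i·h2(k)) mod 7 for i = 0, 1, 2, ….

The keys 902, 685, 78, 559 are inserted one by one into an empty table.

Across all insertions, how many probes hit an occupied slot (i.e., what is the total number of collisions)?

4

902: h=6 -> slot 6
685: h=6, h2=2, probe 6,1 -> slot 1
78: h=1, h2=1, probe 1,2 -> slot 2
559: h=6, h2=2, probe 6,1,3 -> slot 3
Table: [., 685, 78, 559, ., ., 902]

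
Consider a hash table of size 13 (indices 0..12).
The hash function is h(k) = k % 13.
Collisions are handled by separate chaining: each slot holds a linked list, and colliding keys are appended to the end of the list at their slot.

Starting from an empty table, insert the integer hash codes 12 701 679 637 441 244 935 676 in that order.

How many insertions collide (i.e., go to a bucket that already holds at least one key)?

12 → bucket 12
701 → bucket 12 (collision)
679 → bucket 3
637 → bucket 0
441 → bucket 12 (collision)
244 → bucket 10
935 → bucket 12 (collision)
676 → bucket 0 (collision)
Final buckets:
0: 637 -> 676
1: .
2: .
3: 679
4: .
5: .
6: .
7: .
8: .
9: .
10: 244
11: .
12: 12 -> 701 -> 441 -> 935

4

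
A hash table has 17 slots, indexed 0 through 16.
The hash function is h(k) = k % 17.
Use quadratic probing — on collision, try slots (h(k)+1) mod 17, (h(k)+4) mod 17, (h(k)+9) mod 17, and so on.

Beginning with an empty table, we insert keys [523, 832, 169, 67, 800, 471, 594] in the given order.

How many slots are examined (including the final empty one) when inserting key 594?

523: h=13 -> slot 13
832: h=16 -> slot 16
169: h=16, probe 16,0 -> slot 0
67: h=16, probe 16,0,3 -> slot 3
800: h=1 -> slot 1
471: h=12 -> slot 12
594: h=16, probe 16,0,3,8 -> slot 8
Table: [169, 800, ∅, 67, ∅, ∅, ∅, ∅, 594, ∅, ∅, ∅, 471, 523, ∅, ∅, 832]

4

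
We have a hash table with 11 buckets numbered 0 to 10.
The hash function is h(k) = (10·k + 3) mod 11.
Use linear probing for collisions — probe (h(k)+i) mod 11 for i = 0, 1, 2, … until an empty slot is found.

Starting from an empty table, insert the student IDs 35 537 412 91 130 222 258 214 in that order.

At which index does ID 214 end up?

35: h=1 -> slot 1
537: h=5 -> slot 5
412: h=9 -> slot 9
91: h=0 -> slot 0
130: h=5, probe 5,6 -> slot 6
222: h=1, probe 1,2 -> slot 2
258: h=9, probe 9,10 -> slot 10
214: h=9, probe 9,10,0,1,2,3 -> slot 3
Table: [91, 35, 222, 214, _, 537, 130, _, _, 412, 258]

3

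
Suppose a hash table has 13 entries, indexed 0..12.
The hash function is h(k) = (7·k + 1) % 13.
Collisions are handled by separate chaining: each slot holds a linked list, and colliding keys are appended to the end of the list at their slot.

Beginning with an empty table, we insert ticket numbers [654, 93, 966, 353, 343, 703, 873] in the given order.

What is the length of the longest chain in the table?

654 -> bucket 3
93 -> bucket 2
966 -> bucket 3 (collision)
353 -> bucket 2 (collision)
343 -> bucket 10
703 -> bucket 8
873 -> bucket 2 (collision)
Final buckets:
0: —
1: —
2: 93 -> 353 -> 873
3: 654 -> 966
4: —
5: —
6: —
7: —
8: 703
9: —
10: 343
11: —
12: —

3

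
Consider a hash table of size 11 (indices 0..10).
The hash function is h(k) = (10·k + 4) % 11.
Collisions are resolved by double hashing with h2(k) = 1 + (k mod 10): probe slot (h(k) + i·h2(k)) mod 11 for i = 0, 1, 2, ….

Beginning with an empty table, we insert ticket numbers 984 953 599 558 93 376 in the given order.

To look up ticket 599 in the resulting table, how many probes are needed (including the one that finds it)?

Insert 984: h=10, slot 10 empty → index 10.
Insert 953: h=8, slot 8 empty → index 8.
Insert 599: h=10, h2=10, slot 10 occupied → index 9.
Insert 558: h=7, slot 7 empty → index 7.
Insert 93: h=10, h2=4, slot 10 occupied → index 3.
Insert 376: h=2, slot 2 empty → index 2.
Table: [∅, ∅, 376, 93, ∅, ∅, ∅, 558, 953, 599, 984]
Lookup 599: h=10, h2=10, probe 10,9 → found at 9.

2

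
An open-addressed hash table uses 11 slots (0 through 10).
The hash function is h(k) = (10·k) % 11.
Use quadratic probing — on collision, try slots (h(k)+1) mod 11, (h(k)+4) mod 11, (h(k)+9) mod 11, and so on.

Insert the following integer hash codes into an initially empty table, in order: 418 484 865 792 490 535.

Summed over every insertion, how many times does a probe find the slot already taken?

418 hashes to 0; slot 0 is free -> place at 0.
484 hashes to 0; 0 taken -> place at 1.
865 hashes to 4; slot 4 is free -> place at 4.
792 hashes to 0; 0,1,4 taken -> place at 9.
490 hashes to 5; slot 5 is free -> place at 5.
535 hashes to 4; 4,5 taken -> place at 8.
Table: [418, 484, ∅, ∅, 865, 490, ∅, ∅, 535, 792, ∅]

6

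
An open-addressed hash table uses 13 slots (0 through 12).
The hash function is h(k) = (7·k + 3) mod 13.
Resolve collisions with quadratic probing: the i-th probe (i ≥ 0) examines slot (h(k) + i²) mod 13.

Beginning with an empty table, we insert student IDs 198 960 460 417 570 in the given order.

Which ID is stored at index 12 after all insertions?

Insert 198: h=11, slot 11 empty → index 11.
Insert 960: h=2, slot 2 empty → index 2.
Insert 460: h=12, slot 12 empty → index 12.
Insert 417: h=10, slot 10 empty → index 10.
Insert 570: h=2, slot 2 occupied → index 3.
Table: [∅, ∅, 960, 570, ∅, ∅, ∅, ∅, ∅, ∅, 417, 198, 460]

460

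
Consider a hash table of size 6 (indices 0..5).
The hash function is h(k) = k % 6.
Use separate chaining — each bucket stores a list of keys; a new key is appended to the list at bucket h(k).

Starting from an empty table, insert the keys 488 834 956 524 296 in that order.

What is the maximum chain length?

4

488 → bucket 2
834 → bucket 0
956 → bucket 2 (collision)
524 → bucket 2 (collision)
296 → bucket 2 (collision)
Final buckets:
0: 834
1: -
2: 488 -> 956 -> 524 -> 296
3: -
4: -
5: -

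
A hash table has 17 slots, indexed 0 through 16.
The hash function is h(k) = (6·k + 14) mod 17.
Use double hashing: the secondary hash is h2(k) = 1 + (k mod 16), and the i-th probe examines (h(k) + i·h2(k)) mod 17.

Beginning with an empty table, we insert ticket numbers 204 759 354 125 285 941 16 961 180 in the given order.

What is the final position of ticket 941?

10

Insert 204: h=14, slot 14 empty → index 14.
Insert 759: h=12, slot 12 empty → index 12.
Insert 354: h=13, slot 13 empty → index 13.
Insert 125: h=16, slot 16 empty → index 16.
Insert 285: h=7, slot 7 empty → index 7.
Insert 941: h=16, h2=14, slots 16,13 occupied → index 10.
Insert 16: h=8, slot 8 empty → index 8.
Insert 961: h=0, slot 0 empty → index 0.
Insert 180: h=6, slot 6 empty → index 6.
Table: [961, ., ., ., ., ., 180, 285, 16, ., 941, ., 759, 354, 204, ., 125]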